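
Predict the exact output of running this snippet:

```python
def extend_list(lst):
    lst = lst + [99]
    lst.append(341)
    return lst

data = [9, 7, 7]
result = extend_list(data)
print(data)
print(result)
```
[9, 7, 7]
[9, 7, 7, 99, 341]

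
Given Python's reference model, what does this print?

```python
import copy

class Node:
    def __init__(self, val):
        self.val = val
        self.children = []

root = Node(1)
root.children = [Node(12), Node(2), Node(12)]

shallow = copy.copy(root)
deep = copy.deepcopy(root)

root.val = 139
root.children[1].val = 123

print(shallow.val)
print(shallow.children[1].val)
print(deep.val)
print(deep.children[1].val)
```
1
123
1
2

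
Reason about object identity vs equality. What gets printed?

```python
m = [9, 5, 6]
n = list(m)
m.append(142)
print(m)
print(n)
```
[9, 5, 6, 142]
[9, 5, 6]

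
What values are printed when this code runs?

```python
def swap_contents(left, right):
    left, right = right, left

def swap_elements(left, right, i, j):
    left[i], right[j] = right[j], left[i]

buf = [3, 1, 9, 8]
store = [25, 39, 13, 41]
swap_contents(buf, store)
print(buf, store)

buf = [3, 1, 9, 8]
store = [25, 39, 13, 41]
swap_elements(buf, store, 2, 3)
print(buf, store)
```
[3, 1, 9, 8] [25, 39, 13, 41]
[3, 1, 41, 8] [25, 39, 13, 9]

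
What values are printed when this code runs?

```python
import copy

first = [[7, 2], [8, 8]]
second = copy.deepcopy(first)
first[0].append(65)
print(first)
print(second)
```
[[7, 2, 65], [8, 8]]
[[7, 2], [8, 8]]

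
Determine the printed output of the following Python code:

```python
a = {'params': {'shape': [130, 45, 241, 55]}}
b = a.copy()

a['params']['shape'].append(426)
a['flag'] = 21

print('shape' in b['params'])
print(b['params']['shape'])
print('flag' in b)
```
True
[130, 45, 241, 55, 426]
False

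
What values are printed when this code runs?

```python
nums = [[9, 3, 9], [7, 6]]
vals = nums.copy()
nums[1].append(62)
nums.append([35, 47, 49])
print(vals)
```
[[9, 3, 9], [7, 6, 62]]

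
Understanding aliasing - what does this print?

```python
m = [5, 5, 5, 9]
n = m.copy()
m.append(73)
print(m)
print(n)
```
[5, 5, 5, 9, 73]
[5, 5, 5, 9]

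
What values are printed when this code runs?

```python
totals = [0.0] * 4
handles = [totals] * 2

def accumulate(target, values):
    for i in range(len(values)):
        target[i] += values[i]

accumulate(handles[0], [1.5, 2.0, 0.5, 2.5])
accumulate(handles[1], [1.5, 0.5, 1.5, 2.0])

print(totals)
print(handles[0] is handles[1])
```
[3.0, 2.5, 2.0, 4.5]
True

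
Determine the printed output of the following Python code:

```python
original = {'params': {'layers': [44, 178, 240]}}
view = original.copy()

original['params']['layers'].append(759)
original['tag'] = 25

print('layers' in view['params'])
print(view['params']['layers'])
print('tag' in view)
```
True
[44, 178, 240, 759]
False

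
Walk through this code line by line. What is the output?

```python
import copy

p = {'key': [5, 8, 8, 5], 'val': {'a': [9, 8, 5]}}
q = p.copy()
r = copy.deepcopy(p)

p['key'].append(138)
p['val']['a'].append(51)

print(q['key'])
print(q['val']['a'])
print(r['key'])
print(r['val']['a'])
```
[5, 8, 8, 5, 138]
[9, 8, 5, 51]
[5, 8, 8, 5]
[9, 8, 5]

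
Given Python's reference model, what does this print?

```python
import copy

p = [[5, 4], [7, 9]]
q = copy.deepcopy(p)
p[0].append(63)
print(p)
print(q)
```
[[5, 4, 63], [7, 9]]
[[5, 4], [7, 9]]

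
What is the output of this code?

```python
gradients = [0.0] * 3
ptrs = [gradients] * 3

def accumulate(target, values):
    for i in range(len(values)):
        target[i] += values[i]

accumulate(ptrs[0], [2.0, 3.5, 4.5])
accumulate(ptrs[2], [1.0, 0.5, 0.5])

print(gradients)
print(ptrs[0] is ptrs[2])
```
[3.0, 4.0, 5.0]
True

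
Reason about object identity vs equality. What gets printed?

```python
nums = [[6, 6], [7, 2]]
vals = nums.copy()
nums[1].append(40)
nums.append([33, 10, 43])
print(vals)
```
[[6, 6], [7, 2, 40]]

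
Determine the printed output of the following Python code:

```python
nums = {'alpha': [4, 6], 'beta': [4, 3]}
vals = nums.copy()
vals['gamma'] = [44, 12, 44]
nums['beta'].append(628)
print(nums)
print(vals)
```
{'alpha': [4, 6], 'beta': [4, 3, 628]}
{'alpha': [4, 6], 'beta': [4, 3, 628], 'gamma': [44, 12, 44]}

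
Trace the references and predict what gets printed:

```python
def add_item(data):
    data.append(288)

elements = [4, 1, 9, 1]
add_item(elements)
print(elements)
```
[4, 1, 9, 1, 288]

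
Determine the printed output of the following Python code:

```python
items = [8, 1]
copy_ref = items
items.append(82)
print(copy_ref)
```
[8, 1, 82]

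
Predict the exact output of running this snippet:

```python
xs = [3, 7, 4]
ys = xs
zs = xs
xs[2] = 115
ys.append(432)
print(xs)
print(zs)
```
[3, 7, 115, 432]
[3, 7, 115, 432]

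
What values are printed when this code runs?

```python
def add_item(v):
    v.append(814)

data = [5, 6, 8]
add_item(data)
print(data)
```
[5, 6, 8, 814]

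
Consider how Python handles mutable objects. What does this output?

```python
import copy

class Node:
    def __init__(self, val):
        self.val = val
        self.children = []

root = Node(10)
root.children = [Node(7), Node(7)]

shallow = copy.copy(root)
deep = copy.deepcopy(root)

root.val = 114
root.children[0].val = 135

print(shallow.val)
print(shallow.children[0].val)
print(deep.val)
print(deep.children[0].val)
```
10
135
10
7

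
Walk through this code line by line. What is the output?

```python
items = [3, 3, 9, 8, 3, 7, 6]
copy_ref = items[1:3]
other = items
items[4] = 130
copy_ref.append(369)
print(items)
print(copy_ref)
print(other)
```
[3, 3, 9, 8, 130, 7, 6]
[3, 9, 369]
[3, 3, 9, 8, 130, 7, 6]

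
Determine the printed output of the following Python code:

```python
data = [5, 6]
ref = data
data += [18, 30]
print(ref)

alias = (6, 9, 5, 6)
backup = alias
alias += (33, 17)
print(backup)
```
[5, 6, 18, 30]
(6, 9, 5, 6)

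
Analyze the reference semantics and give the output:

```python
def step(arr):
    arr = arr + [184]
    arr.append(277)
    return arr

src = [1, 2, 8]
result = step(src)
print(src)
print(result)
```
[1, 2, 8]
[1, 2, 8, 184, 277]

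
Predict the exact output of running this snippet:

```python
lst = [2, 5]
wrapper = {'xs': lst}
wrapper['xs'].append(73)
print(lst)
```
[2, 5, 73]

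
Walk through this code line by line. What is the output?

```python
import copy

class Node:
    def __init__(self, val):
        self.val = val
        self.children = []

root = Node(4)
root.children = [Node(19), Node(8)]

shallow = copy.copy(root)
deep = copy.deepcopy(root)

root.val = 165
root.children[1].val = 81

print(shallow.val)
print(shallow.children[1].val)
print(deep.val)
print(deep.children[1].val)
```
4
81
4
8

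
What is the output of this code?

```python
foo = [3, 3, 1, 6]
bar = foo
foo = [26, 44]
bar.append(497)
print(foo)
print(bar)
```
[26, 44]
[3, 3, 1, 6, 497]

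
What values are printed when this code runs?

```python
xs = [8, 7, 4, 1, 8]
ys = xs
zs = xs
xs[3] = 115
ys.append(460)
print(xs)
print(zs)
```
[8, 7, 4, 115, 8, 460]
[8, 7, 4, 115, 8, 460]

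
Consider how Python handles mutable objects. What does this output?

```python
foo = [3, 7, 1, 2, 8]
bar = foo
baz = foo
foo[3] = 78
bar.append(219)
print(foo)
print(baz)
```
[3, 7, 1, 78, 8, 219]
[3, 7, 1, 78, 8, 219]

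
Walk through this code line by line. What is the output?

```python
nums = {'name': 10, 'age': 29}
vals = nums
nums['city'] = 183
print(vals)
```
{'name': 10, 'age': 29, 'city': 183}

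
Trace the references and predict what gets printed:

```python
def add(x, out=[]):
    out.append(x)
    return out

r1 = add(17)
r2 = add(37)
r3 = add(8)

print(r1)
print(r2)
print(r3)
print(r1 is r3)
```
[17, 37, 8]
[17, 37, 8]
[17, 37, 8]
True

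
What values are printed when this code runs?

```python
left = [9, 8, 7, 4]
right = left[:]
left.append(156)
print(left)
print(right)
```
[9, 8, 7, 4, 156]
[9, 8, 7, 4]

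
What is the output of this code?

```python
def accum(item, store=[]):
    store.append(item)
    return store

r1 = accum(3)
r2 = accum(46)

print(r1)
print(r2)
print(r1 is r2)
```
[3, 46]
[3, 46]
True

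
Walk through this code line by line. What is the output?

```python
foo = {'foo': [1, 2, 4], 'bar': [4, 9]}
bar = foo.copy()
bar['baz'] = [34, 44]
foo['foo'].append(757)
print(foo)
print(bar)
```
{'foo': [1, 2, 4, 757], 'bar': [4, 9]}
{'foo': [1, 2, 4, 757], 'bar': [4, 9], 'baz': [34, 44]}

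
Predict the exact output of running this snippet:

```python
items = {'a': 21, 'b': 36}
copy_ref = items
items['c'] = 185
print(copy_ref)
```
{'a': 21, 'b': 36, 'c': 185}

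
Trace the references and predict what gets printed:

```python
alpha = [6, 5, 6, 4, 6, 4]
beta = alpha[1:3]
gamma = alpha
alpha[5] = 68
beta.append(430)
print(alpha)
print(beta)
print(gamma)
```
[6, 5, 6, 4, 6, 68]
[5, 6, 430]
[6, 5, 6, 4, 6, 68]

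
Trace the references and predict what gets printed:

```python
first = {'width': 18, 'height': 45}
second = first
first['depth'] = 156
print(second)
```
{'width': 18, 'height': 45, 'depth': 156}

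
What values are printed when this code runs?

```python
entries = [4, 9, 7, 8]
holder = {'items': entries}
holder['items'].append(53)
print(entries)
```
[4, 9, 7, 8, 53]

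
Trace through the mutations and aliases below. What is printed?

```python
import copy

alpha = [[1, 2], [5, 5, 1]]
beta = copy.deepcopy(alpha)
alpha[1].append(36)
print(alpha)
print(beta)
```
[[1, 2], [5, 5, 1, 36]]
[[1, 2], [5, 5, 1]]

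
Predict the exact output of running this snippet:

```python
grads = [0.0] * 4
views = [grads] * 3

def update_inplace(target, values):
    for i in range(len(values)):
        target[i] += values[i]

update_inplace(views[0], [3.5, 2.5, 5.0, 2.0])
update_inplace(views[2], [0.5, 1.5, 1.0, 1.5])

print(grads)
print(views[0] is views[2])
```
[4.0, 4.0, 6.0, 3.5]
True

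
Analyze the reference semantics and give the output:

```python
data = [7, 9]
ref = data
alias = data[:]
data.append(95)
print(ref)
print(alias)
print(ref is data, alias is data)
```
[7, 9, 95]
[7, 9]
True False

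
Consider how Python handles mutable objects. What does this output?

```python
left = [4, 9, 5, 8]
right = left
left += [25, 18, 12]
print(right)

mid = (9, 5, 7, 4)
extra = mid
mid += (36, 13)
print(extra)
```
[4, 9, 5, 8, 25, 18, 12]
(9, 5, 7, 4)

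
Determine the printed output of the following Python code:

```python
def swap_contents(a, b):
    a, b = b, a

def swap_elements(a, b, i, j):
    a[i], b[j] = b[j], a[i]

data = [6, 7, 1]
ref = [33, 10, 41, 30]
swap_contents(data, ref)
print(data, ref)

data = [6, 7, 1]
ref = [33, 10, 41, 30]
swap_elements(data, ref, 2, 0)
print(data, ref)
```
[6, 7, 1] [33, 10, 41, 30]
[6, 7, 33] [1, 10, 41, 30]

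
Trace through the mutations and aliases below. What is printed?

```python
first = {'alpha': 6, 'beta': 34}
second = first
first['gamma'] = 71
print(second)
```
{'alpha': 6, 'beta': 34, 'gamma': 71}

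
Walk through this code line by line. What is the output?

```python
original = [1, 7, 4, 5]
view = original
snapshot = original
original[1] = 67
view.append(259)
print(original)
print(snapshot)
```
[1, 67, 4, 5, 259]
[1, 67, 4, 5, 259]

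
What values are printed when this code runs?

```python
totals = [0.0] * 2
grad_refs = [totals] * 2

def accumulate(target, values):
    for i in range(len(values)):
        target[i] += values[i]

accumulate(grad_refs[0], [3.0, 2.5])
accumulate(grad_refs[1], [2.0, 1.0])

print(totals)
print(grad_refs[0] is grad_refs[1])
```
[5.0, 3.5]
True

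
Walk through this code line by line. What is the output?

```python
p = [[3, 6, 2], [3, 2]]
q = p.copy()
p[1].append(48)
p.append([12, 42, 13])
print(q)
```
[[3, 6, 2], [3, 2, 48]]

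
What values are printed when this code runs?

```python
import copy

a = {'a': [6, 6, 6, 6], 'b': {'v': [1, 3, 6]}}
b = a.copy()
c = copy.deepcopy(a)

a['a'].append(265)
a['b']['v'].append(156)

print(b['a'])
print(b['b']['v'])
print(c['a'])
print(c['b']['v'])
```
[6, 6, 6, 6, 265]
[1, 3, 6, 156]
[6, 6, 6, 6]
[1, 3, 6]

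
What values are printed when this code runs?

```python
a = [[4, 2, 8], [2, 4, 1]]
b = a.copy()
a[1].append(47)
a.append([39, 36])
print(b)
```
[[4, 2, 8], [2, 4, 1, 47]]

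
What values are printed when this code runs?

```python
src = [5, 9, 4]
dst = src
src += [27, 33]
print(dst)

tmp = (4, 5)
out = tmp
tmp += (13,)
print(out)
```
[5, 9, 4, 27, 33]
(4, 5)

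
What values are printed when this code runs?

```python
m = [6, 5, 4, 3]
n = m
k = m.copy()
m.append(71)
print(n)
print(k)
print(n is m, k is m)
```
[6, 5, 4, 3, 71]
[6, 5, 4, 3]
True False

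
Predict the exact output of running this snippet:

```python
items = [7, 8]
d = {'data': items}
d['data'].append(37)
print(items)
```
[7, 8, 37]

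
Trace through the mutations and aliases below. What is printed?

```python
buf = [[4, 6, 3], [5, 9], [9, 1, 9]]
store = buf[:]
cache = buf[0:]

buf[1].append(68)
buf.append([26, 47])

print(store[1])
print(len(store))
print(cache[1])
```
[5, 9, 68]
3
[5, 9, 68]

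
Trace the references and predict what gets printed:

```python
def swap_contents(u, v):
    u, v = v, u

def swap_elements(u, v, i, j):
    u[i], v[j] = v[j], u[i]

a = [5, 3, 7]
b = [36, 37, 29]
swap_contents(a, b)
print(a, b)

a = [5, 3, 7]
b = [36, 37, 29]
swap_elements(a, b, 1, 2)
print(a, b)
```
[5, 3, 7] [36, 37, 29]
[5, 29, 7] [36, 37, 3]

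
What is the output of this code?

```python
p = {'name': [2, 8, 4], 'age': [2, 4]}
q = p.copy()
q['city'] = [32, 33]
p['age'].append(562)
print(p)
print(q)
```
{'name': [2, 8, 4], 'age': [2, 4, 562]}
{'name': [2, 8, 4], 'age': [2, 4, 562], 'city': [32, 33]}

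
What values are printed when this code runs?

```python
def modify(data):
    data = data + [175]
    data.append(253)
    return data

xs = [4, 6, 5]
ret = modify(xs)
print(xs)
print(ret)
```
[4, 6, 5]
[4, 6, 5, 175, 253]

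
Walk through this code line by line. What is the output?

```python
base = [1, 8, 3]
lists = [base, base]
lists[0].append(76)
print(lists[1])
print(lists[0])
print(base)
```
[1, 8, 3, 76]
[1, 8, 3, 76]
[1, 8, 3, 76]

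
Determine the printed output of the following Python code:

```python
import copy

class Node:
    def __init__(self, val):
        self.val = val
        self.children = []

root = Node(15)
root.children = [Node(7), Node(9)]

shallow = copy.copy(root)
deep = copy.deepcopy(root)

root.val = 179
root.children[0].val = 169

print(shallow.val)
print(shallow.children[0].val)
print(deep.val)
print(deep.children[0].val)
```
15
169
15
7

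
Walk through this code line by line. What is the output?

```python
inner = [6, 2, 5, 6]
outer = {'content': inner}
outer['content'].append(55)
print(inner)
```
[6, 2, 5, 6, 55]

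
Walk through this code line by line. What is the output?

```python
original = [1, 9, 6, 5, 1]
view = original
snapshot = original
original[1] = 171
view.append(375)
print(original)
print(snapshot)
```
[1, 171, 6, 5, 1, 375]
[1, 171, 6, 5, 1, 375]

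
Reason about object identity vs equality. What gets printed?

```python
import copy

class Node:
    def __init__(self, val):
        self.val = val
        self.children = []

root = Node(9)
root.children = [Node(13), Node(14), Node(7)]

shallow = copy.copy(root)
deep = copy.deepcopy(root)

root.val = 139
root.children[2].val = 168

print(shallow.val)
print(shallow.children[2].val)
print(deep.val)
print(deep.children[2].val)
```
9
168
9
7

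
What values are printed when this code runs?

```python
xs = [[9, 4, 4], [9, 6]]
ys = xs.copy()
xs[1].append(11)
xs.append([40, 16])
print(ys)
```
[[9, 4, 4], [9, 6, 11]]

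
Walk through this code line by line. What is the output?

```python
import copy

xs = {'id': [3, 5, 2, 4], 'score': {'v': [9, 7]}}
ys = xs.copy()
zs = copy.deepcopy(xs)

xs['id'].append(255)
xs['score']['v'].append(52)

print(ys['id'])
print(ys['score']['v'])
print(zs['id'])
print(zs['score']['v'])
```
[3, 5, 2, 4, 255]
[9, 7, 52]
[3, 5, 2, 4]
[9, 7]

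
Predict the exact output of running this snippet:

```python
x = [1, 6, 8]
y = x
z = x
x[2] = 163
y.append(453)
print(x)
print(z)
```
[1, 6, 163, 453]
[1, 6, 163, 453]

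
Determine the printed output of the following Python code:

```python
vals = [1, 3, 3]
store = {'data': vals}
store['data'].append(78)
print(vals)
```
[1, 3, 3, 78]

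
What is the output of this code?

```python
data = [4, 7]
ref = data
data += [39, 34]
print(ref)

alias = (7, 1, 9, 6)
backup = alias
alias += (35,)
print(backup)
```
[4, 7, 39, 34]
(7, 1, 9, 6)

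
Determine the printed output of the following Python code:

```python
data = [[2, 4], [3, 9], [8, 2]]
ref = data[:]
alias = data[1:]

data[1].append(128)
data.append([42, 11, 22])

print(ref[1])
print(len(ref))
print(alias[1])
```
[3, 9, 128]
3
[8, 2]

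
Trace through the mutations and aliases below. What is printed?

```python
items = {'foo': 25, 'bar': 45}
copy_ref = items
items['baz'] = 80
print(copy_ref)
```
{'foo': 25, 'bar': 45, 'baz': 80}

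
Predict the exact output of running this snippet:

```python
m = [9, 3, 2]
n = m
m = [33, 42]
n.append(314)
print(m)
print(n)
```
[33, 42]
[9, 3, 2, 314]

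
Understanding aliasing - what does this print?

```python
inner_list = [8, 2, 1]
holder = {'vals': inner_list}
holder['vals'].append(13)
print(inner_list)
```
[8, 2, 1, 13]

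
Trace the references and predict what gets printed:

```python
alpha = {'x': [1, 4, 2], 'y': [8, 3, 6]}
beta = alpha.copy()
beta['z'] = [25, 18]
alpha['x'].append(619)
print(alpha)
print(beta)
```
{'x': [1, 4, 2, 619], 'y': [8, 3, 6]}
{'x': [1, 4, 2, 619], 'y': [8, 3, 6], 'z': [25, 18]}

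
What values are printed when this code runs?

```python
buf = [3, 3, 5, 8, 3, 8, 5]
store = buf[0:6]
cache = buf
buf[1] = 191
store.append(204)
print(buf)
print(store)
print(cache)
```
[3, 191, 5, 8, 3, 8, 5]
[3, 3, 5, 8, 3, 8, 204]
[3, 191, 5, 8, 3, 8, 5]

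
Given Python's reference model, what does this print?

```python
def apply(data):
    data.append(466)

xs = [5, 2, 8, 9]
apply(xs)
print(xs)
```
[5, 2, 8, 9, 466]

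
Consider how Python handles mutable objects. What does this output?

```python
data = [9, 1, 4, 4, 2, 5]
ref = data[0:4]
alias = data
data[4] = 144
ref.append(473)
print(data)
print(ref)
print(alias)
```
[9, 1, 4, 4, 144, 5]
[9, 1, 4, 4, 473]
[9, 1, 4, 4, 144, 5]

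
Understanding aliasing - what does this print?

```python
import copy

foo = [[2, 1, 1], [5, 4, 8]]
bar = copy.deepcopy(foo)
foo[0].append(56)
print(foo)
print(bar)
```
[[2, 1, 1, 56], [5, 4, 8]]
[[2, 1, 1], [5, 4, 8]]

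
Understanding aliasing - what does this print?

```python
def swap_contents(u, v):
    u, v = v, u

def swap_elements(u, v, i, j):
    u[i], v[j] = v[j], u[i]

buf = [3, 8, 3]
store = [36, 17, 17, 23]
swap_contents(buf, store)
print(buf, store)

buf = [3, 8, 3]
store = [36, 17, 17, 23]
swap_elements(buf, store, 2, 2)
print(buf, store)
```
[3, 8, 3] [36, 17, 17, 23]
[3, 8, 17] [36, 17, 3, 23]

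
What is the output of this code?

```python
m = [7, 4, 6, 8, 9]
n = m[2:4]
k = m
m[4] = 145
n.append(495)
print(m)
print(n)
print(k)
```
[7, 4, 6, 8, 145]
[6, 8, 495]
[7, 4, 6, 8, 145]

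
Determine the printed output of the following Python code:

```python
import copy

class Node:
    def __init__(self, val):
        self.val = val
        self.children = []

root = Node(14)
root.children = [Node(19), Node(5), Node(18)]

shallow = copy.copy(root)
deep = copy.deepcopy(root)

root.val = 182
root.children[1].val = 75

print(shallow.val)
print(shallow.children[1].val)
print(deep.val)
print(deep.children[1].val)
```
14
75
14
5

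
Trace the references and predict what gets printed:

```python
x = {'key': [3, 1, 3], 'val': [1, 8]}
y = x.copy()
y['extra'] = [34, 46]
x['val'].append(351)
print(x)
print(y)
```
{'key': [3, 1, 3], 'val': [1, 8, 351]}
{'key': [3, 1, 3], 'val': [1, 8, 351], 'extra': [34, 46]}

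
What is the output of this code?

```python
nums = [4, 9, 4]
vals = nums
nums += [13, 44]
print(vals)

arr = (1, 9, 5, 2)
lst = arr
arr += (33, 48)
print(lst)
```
[4, 9, 4, 13, 44]
(1, 9, 5, 2)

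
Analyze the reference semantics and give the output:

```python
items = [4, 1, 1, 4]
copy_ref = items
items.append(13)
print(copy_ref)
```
[4, 1, 1, 4, 13]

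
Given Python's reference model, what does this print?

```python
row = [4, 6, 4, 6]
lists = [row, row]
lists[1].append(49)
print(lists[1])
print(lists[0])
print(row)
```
[4, 6, 4, 6, 49]
[4, 6, 4, 6, 49]
[4, 6, 4, 6, 49]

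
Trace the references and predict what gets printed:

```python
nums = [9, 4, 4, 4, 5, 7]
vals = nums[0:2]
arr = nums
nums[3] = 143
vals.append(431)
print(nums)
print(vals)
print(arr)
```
[9, 4, 4, 143, 5, 7]
[9, 4, 431]
[9, 4, 4, 143, 5, 7]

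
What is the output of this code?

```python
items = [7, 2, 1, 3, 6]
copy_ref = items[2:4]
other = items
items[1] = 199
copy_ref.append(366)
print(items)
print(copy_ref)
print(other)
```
[7, 199, 1, 3, 6]
[1, 3, 366]
[7, 199, 1, 3, 6]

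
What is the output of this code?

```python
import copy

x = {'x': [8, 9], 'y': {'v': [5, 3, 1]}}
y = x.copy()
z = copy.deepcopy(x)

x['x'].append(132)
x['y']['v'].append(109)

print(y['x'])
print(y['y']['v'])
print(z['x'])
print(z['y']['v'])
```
[8, 9, 132]
[5, 3, 1, 109]
[8, 9]
[5, 3, 1]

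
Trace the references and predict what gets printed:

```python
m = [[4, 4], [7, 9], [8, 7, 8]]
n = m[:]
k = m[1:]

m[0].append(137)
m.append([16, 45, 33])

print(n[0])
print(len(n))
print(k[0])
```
[4, 4, 137]
3
[7, 9]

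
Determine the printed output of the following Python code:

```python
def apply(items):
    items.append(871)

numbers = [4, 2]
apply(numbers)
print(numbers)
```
[4, 2, 871]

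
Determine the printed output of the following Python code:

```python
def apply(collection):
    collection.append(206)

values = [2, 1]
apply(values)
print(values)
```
[2, 1, 206]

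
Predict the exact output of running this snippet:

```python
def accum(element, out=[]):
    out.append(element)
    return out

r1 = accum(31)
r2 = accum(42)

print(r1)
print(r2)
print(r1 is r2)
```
[31, 42]
[31, 42]
True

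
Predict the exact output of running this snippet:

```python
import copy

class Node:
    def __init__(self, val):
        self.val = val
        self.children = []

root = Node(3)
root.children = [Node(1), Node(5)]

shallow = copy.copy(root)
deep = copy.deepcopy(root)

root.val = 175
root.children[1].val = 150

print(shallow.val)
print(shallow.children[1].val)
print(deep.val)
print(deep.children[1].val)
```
3
150
3
5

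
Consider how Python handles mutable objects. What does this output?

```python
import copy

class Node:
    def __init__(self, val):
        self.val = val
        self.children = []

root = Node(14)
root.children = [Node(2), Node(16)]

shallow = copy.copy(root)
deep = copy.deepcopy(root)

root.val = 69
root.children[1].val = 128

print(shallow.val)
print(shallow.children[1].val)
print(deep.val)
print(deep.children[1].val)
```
14
128
14
16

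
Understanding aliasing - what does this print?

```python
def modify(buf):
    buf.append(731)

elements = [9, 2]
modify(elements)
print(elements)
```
[9, 2, 731]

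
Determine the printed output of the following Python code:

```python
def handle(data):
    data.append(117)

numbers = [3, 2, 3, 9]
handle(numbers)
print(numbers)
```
[3, 2, 3, 9, 117]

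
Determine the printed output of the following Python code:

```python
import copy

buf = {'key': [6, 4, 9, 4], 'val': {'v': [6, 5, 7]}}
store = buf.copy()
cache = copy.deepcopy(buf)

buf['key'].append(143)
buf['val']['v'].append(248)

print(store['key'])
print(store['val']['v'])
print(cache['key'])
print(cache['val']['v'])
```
[6, 4, 9, 4, 143]
[6, 5, 7, 248]
[6, 4, 9, 4]
[6, 5, 7]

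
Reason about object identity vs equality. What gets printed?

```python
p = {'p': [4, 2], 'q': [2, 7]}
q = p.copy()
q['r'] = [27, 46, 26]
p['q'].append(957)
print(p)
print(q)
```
{'p': [4, 2], 'q': [2, 7, 957]}
{'p': [4, 2], 'q': [2, 7, 957], 'r': [27, 46, 26]}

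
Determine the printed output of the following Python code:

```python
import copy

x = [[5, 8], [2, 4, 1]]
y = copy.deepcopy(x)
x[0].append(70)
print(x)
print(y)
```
[[5, 8, 70], [2, 4, 1]]
[[5, 8], [2, 4, 1]]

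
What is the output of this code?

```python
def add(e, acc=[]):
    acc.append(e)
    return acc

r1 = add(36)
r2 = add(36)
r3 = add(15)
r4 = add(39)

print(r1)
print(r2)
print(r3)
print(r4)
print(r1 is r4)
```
[36, 36, 15, 39]
[36, 36, 15, 39]
[36, 36, 15, 39]
[36, 36, 15, 39]
True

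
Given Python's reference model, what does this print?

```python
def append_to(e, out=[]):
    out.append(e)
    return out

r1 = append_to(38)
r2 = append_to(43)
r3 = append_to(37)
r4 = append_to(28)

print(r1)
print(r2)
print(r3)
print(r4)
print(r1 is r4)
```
[38, 43, 37, 28]
[38, 43, 37, 28]
[38, 43, 37, 28]
[38, 43, 37, 28]
True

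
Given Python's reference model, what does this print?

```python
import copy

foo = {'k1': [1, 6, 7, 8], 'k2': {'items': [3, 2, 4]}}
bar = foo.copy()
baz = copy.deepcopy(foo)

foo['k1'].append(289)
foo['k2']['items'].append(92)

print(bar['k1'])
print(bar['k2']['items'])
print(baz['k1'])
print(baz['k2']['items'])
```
[1, 6, 7, 8, 289]
[3, 2, 4, 92]
[1, 6, 7, 8]
[3, 2, 4]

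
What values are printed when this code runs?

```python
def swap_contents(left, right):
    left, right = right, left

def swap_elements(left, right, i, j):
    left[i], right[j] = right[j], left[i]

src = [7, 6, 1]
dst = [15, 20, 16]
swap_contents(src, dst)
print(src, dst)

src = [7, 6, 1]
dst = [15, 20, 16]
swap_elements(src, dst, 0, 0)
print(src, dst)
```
[7, 6, 1] [15, 20, 16]
[15, 6, 1] [7, 20, 16]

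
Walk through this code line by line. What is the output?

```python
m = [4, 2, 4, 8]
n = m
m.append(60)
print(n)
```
[4, 2, 4, 8, 60]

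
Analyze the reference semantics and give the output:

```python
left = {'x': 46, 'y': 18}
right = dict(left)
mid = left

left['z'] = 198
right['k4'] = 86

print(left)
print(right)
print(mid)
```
{'x': 46, 'y': 18, 'z': 198}
{'x': 46, 'y': 18, 'k4': 86}
{'x': 46, 'y': 18, 'z': 198}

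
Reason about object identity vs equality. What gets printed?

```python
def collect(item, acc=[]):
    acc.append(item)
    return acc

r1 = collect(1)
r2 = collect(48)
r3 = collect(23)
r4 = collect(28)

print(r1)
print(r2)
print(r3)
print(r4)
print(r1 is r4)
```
[1, 48, 23, 28]
[1, 48, 23, 28]
[1, 48, 23, 28]
[1, 48, 23, 28]
True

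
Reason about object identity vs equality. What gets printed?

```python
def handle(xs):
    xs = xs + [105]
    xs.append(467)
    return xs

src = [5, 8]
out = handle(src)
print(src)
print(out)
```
[5, 8]
[5, 8, 105, 467]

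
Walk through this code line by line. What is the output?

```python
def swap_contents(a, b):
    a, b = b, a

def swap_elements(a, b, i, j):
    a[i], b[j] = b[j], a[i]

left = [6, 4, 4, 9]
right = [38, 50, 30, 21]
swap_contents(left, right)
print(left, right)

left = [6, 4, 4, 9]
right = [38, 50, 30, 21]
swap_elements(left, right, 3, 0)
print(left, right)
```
[6, 4, 4, 9] [38, 50, 30, 21]
[6, 4, 4, 38] [9, 50, 30, 21]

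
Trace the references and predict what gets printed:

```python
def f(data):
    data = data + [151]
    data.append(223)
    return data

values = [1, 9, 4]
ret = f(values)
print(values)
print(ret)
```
[1, 9, 4]
[1, 9, 4, 151, 223]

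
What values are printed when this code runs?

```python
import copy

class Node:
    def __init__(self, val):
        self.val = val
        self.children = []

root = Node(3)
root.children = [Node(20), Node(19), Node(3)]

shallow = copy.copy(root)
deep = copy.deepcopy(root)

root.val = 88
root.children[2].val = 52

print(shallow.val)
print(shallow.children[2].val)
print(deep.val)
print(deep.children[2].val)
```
3
52
3
3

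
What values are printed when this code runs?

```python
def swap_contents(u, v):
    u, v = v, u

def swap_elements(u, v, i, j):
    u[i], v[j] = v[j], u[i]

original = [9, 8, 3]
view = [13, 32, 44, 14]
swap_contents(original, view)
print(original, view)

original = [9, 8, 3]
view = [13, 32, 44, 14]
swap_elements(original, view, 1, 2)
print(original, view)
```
[9, 8, 3] [13, 32, 44, 14]
[9, 44, 3] [13, 32, 8, 14]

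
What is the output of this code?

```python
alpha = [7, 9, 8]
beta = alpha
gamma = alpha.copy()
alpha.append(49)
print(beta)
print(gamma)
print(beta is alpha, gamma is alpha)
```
[7, 9, 8, 49]
[7, 9, 8]
True False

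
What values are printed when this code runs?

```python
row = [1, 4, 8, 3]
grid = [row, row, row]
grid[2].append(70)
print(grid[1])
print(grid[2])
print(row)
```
[1, 4, 8, 3, 70]
[1, 4, 8, 3, 70]
[1, 4, 8, 3, 70]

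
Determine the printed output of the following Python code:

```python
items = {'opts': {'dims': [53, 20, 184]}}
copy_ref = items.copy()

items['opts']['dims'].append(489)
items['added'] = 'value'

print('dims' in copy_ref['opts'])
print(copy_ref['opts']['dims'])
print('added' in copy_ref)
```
True
[53, 20, 184, 489]
False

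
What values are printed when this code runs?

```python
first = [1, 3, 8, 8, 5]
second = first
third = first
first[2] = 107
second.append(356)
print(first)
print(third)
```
[1, 3, 107, 8, 5, 356]
[1, 3, 107, 8, 5, 356]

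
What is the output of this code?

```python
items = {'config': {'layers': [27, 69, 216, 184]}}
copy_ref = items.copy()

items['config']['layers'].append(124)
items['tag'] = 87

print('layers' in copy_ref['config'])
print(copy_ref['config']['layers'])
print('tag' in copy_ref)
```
True
[27, 69, 216, 184, 124]
False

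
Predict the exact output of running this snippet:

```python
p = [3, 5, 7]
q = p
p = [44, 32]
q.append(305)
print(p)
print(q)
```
[44, 32]
[3, 5, 7, 305]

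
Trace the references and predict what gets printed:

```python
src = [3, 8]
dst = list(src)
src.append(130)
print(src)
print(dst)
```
[3, 8, 130]
[3, 8]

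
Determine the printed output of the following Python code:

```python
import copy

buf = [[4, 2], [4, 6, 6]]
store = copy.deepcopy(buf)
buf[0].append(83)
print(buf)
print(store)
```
[[4, 2, 83], [4, 6, 6]]
[[4, 2], [4, 6, 6]]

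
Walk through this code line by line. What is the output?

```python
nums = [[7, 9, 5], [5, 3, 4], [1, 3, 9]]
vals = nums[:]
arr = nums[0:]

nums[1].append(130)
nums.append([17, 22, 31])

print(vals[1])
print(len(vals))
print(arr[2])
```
[5, 3, 4, 130]
3
[1, 3, 9]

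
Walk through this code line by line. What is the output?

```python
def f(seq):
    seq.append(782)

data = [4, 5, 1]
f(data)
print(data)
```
[4, 5, 1, 782]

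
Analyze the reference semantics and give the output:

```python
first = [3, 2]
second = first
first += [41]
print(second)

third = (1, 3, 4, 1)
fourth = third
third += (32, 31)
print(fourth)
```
[3, 2, 41]
(1, 3, 4, 1)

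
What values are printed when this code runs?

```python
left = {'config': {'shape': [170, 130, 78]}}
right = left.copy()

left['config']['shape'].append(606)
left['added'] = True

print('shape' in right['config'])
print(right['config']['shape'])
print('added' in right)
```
True
[170, 130, 78, 606]
False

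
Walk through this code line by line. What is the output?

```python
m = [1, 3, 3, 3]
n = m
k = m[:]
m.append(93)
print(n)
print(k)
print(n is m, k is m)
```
[1, 3, 3, 3, 93]
[1, 3, 3, 3]
True False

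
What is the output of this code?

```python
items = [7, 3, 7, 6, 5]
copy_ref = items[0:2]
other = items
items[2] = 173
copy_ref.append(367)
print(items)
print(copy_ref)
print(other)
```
[7, 3, 173, 6, 5]
[7, 3, 367]
[7, 3, 173, 6, 5]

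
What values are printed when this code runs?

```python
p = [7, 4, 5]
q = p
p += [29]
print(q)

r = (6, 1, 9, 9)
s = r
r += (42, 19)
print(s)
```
[7, 4, 5, 29]
(6, 1, 9, 9)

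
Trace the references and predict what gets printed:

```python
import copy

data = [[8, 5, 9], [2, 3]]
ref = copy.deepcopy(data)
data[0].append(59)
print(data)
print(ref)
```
[[8, 5, 9, 59], [2, 3]]
[[8, 5, 9], [2, 3]]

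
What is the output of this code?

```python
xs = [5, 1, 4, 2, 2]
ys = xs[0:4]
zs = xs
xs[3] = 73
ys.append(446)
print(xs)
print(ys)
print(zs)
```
[5, 1, 4, 73, 2]
[5, 1, 4, 2, 446]
[5, 1, 4, 73, 2]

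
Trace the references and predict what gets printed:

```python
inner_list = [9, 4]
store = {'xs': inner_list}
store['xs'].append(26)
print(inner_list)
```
[9, 4, 26]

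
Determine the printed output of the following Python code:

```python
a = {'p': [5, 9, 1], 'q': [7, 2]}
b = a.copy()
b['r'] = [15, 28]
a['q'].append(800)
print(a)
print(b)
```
{'p': [5, 9, 1], 'q': [7, 2, 800]}
{'p': [5, 9, 1], 'q': [7, 2, 800], 'r': [15, 28]}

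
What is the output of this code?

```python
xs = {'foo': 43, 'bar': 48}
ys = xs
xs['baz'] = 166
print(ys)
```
{'foo': 43, 'bar': 48, 'baz': 166}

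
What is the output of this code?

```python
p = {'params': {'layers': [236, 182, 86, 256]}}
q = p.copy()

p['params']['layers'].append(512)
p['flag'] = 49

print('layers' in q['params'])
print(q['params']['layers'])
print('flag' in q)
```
True
[236, 182, 86, 256, 512]
False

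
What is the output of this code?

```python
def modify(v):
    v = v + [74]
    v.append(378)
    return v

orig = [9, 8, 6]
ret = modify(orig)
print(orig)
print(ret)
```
[9, 8, 6]
[9, 8, 6, 74, 378]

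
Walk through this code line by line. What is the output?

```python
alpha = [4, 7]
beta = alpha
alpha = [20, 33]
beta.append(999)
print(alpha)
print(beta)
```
[20, 33]
[4, 7, 999]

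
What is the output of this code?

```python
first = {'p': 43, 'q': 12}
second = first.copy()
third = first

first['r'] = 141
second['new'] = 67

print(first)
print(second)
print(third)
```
{'p': 43, 'q': 12, 'r': 141}
{'p': 43, 'q': 12, 'new': 67}
{'p': 43, 'q': 12, 'r': 141}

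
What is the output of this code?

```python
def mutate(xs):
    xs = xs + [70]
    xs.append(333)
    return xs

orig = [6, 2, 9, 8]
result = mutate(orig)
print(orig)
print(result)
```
[6, 2, 9, 8]
[6, 2, 9, 8, 70, 333]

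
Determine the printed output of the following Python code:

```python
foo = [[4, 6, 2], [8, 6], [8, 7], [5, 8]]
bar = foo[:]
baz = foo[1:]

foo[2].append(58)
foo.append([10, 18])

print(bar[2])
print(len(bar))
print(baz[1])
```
[8, 7, 58]
4
[8, 7, 58]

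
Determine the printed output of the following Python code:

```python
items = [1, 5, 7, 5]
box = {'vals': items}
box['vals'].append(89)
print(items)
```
[1, 5, 7, 5, 89]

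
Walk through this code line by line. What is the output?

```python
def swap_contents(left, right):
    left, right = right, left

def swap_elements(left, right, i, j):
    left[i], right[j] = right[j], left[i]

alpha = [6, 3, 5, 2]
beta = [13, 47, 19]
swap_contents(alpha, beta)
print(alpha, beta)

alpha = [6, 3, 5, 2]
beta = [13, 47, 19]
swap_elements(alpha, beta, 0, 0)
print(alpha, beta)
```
[6, 3, 5, 2] [13, 47, 19]
[13, 3, 5, 2] [6, 47, 19]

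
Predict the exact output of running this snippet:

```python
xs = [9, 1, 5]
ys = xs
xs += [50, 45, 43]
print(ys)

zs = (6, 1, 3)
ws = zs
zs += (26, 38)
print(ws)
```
[9, 1, 5, 50, 45, 43]
(6, 1, 3)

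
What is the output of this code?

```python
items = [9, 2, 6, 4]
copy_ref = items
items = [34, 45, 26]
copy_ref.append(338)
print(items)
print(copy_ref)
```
[34, 45, 26]
[9, 2, 6, 4, 338]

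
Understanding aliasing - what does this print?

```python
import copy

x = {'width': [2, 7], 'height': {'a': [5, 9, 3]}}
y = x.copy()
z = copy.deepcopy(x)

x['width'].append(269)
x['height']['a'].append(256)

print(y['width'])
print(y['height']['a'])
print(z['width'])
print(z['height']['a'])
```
[2, 7, 269]
[5, 9, 3, 256]
[2, 7]
[5, 9, 3]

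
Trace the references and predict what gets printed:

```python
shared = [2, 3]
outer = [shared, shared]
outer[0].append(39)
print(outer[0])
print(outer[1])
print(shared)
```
[2, 3, 39]
[2, 3, 39]
[2, 3, 39]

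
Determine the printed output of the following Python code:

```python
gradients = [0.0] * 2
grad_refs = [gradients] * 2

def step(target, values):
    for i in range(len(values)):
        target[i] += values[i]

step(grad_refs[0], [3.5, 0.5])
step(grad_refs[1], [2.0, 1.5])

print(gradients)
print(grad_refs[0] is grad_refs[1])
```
[5.5, 2.0]
True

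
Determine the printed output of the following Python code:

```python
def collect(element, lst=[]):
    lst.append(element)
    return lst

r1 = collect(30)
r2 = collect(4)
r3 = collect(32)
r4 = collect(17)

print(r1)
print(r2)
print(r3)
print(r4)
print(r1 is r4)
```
[30, 4, 32, 17]
[30, 4, 32, 17]
[30, 4, 32, 17]
[30, 4, 32, 17]
True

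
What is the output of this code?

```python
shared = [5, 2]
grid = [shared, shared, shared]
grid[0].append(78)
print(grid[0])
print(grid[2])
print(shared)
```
[5, 2, 78]
[5, 2, 78]
[5, 2, 78]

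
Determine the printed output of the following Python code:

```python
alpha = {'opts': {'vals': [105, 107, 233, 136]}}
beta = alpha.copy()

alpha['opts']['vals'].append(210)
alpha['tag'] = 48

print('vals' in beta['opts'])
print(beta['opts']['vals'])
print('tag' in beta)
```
True
[105, 107, 233, 136, 210]
False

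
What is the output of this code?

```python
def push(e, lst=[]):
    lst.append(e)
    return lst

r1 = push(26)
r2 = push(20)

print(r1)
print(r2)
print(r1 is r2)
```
[26, 20]
[26, 20]
True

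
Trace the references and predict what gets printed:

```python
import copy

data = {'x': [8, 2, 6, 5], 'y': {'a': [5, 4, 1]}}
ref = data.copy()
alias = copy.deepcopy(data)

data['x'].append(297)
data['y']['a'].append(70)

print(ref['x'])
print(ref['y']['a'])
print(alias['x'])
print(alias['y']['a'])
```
[8, 2, 6, 5, 297]
[5, 4, 1, 70]
[8, 2, 6, 5]
[5, 4, 1]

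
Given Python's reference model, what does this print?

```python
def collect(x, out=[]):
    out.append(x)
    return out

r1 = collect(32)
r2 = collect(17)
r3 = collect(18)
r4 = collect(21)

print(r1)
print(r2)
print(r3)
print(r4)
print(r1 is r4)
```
[32, 17, 18, 21]
[32, 17, 18, 21]
[32, 17, 18, 21]
[32, 17, 18, 21]
True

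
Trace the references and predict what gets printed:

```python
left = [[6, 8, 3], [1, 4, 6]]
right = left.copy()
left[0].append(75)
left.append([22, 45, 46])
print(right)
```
[[6, 8, 3, 75], [1, 4, 6]]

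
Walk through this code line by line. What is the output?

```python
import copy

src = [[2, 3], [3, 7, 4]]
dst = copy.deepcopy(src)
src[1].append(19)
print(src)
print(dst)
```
[[2, 3], [3, 7, 4, 19]]
[[2, 3], [3, 7, 4]]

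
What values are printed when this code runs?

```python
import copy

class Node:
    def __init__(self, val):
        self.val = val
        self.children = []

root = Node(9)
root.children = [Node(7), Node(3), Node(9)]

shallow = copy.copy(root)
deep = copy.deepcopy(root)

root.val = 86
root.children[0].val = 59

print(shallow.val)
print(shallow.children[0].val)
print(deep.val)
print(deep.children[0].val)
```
9
59
9
7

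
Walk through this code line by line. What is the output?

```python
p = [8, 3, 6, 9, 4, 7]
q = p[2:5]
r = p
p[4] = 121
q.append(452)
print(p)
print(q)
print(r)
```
[8, 3, 6, 9, 121, 7]
[6, 9, 4, 452]
[8, 3, 6, 9, 121, 7]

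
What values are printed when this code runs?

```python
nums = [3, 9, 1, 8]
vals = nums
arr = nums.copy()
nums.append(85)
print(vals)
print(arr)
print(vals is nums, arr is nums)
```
[3, 9, 1, 8, 85]
[3, 9, 1, 8]
True False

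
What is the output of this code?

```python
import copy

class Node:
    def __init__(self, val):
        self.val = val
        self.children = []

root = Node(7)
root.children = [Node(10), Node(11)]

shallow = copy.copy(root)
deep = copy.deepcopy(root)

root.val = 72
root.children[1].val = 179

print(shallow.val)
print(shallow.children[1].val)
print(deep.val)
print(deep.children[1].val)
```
7
179
7
11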